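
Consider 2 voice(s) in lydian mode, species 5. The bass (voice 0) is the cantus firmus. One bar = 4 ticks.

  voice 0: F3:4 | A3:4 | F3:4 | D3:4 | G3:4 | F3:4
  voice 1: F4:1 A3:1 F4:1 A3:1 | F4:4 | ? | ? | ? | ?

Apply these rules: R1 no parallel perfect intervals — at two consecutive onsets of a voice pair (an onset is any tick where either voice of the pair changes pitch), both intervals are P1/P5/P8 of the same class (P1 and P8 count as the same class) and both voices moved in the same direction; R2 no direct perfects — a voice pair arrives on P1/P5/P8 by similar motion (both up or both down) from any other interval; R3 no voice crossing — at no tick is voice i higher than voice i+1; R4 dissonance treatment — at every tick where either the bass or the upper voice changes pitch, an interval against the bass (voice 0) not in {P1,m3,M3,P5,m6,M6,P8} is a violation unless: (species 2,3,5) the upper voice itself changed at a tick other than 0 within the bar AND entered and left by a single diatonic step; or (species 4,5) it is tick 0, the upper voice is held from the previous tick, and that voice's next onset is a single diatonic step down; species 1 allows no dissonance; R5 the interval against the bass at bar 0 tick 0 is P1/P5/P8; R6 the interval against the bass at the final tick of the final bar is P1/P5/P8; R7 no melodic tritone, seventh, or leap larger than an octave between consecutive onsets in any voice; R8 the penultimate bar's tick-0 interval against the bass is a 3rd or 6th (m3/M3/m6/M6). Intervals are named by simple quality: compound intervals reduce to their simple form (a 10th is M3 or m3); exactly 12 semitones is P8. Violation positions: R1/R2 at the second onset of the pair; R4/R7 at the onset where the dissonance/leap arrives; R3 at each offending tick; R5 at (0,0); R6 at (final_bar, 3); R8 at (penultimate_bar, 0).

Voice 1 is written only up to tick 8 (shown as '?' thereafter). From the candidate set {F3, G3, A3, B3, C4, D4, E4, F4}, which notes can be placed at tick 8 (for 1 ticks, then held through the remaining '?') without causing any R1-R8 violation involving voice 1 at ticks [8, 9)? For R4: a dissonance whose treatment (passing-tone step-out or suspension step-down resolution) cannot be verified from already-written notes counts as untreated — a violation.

F3: violates R2
G3: violates R4,R7
A3: legal
B3: violates R4,R7
C4: violates R2
D4: legal
E4: violates R4
F4: legal

{A3, D4, F4}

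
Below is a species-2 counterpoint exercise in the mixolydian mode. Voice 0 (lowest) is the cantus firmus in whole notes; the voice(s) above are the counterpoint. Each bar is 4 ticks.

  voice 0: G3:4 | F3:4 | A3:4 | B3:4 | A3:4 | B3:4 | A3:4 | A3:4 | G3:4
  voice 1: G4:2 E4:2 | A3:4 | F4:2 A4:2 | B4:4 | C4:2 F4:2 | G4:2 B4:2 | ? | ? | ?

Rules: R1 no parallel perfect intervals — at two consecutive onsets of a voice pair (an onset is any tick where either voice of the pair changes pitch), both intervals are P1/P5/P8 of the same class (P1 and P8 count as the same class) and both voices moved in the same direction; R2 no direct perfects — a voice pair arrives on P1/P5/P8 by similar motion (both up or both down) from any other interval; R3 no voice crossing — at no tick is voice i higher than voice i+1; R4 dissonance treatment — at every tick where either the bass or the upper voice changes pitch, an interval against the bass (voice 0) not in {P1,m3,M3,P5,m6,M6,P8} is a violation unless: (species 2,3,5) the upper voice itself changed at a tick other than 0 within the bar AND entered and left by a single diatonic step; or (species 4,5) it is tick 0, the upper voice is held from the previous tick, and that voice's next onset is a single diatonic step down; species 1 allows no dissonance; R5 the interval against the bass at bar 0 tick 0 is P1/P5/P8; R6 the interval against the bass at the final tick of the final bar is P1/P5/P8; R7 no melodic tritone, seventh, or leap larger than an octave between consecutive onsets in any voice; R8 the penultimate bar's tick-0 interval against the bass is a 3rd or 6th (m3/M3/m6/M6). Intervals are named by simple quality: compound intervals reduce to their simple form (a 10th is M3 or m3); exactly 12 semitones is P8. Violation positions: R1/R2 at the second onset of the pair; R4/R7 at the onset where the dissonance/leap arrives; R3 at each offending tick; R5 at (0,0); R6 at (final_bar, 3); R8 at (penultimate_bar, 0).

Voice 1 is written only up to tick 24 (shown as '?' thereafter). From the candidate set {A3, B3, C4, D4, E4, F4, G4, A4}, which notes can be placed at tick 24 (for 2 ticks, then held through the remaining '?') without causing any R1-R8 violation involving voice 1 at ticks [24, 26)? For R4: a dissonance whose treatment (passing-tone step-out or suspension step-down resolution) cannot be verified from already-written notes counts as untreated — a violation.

A3: violates R1,R7
B3: violates R4
C4: violates R7
D4: violates R4
E4: violates R2
F4: violates R7
G4: violates R4
A4: violates R1

{}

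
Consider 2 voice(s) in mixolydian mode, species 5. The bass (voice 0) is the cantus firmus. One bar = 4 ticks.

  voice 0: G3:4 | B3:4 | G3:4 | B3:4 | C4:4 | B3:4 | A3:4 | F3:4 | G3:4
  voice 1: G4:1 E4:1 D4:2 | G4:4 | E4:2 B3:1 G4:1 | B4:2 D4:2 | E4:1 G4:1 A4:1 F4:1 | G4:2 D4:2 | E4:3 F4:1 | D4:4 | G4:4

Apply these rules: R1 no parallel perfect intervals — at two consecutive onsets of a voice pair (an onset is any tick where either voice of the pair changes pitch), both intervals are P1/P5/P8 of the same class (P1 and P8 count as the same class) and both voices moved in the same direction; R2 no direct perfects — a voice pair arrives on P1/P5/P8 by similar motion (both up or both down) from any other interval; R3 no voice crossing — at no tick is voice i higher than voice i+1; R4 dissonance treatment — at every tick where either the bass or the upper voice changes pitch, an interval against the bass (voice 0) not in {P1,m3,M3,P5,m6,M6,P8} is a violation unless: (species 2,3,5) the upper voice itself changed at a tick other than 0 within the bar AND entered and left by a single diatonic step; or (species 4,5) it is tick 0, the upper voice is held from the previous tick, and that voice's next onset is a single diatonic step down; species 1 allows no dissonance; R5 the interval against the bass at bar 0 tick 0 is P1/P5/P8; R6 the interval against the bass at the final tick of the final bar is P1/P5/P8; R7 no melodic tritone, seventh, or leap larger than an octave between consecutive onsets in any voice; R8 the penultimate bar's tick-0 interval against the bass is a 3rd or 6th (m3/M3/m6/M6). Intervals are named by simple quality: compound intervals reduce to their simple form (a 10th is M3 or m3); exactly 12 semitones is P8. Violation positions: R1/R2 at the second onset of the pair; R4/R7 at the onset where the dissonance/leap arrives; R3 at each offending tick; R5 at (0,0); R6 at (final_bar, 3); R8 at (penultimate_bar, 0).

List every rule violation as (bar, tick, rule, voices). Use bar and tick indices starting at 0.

bar 0: v0=G3 v1=G4 downbeat P8
bar 1: v0=B3 v1=G4 downbeat m6
bar 2: v0=G3 v1=E4 downbeat M6
bar 3: v0=B3 v1=B4 downbeat P8
bar 4: v0=C4 v1=E4 downbeat M3
bar 5: v0=B3 v1=G4 downbeat m6
bar 6: v0=A3 v1=E4 downbeat P5
bar 7: v0=F3 v1=D4 downbeat M6
bar 8: v0=G3 v1=G4 downbeat P8
  -> R1 @ bar 3 tick 0 v(0, 1): G3/G4 P8 -> B3/B4 P8 similar
  -> R4 @ bar 4 tick 3 v(0, 1): C4/F4 P4 untreated
  -> R2 @ bar 8 tick 0 v(0, 1): F3/D4 M6 -> G3/G4 P8 similar

(3, 0, R1, (0, 1))
(4, 3, R4, (0, 1))
(8, 0, R2, (0, 1))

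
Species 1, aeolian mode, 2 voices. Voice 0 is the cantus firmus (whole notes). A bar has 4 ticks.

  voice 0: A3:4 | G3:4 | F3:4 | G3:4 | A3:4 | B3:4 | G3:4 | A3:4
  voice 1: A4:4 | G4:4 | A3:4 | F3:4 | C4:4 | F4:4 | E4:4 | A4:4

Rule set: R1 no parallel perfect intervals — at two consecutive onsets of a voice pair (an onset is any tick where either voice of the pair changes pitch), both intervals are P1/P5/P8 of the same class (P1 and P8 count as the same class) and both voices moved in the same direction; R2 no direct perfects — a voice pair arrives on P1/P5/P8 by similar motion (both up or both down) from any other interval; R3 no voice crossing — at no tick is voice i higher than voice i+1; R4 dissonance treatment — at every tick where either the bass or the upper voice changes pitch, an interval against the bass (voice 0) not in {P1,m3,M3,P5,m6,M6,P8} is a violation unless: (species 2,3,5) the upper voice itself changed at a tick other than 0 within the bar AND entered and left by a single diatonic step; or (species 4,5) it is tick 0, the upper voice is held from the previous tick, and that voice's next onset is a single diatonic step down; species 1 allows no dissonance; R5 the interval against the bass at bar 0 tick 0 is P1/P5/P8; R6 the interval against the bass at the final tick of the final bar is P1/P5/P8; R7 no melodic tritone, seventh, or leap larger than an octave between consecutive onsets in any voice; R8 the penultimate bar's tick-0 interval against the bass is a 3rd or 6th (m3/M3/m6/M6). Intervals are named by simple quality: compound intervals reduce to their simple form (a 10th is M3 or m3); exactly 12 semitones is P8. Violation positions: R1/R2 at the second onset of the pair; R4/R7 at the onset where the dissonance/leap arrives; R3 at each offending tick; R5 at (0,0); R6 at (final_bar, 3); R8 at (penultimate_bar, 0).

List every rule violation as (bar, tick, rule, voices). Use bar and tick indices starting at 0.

(1, 0, R1, (0, 1))
(2, 0, R7, (1,))
(3, 0, R3, (0, 1))
(3, 0, R4, (0, 1))
(3, 1, R3, (0, 1))
(3, 2, R3, (0, 1))
(3, 3, R3, (0, 1))
(5, 0, R4, (0, 1))
(7, 0, R2, (0, 1))

bar 0: v0=A3 v1=A4 downbeat P8
bar 1: v0=G3 v1=G4 downbeat P8
bar 2: v0=F3 v1=A3 downbeat M3
bar 3: v0=G3 v1=F3 downbeat M2
bar 4: v0=A3 v1=C4 downbeat m3
bar 5: v0=B3 v1=F4 downbeat TT
bar 6: v0=G3 v1=E4 downbeat M6
bar 7: v0=A3 v1=A4 downbeat P8
  -> R1 @ bar 1 tick 0 v(0, 1): A3/A4 P8 -> G3/G4 P8 similar
  -> R7 @ bar 2 tick 0 v(1,): G4->A3 leap 10st
  -> R3 @ bar 3 tick 0 v(0, 1): G3 above F3
  -> R4 @ bar 3 tick 0 v(0, 1): G3/F3 M2 untreated
  -> R3 @ bar 3 tick 1 v(0, 1): G3 above F3
  -> R3 @ bar 3 tick 2 v(0, 1): G3 above F3
  -> R3 @ bar 3 tick 3 v(0, 1): G3 above F3
  -> R4 @ bar 5 tick 0 v(0, 1): B3/F4 TT untreated
  -> R2 @ bar 7 tick 0 v(0, 1): G3/E4 M6 -> A3/A4 P8 similar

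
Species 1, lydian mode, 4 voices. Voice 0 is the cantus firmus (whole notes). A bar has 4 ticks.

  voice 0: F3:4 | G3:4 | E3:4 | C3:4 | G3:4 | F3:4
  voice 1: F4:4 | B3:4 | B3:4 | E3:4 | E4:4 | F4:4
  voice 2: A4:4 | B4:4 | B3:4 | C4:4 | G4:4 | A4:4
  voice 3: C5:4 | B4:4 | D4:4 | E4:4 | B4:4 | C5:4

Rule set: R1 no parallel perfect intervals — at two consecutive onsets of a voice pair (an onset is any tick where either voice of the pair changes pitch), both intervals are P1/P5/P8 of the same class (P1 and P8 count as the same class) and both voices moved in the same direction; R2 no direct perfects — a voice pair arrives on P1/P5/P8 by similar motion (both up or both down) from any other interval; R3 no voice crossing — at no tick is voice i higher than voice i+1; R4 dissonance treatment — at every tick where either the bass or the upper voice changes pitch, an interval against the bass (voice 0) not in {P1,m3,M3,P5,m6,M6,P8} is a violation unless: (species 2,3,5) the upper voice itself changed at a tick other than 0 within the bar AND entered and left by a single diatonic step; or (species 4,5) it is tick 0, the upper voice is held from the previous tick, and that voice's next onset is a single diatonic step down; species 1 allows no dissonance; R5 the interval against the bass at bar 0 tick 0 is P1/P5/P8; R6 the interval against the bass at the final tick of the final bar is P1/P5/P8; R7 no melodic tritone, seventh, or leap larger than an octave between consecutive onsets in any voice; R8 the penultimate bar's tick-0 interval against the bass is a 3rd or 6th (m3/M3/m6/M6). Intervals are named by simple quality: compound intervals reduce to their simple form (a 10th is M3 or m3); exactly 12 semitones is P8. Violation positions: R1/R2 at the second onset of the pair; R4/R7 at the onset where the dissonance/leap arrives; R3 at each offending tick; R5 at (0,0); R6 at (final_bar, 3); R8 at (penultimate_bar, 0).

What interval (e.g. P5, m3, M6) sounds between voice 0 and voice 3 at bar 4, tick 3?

voice 0=G3 voice 3=B4 -> M3

M3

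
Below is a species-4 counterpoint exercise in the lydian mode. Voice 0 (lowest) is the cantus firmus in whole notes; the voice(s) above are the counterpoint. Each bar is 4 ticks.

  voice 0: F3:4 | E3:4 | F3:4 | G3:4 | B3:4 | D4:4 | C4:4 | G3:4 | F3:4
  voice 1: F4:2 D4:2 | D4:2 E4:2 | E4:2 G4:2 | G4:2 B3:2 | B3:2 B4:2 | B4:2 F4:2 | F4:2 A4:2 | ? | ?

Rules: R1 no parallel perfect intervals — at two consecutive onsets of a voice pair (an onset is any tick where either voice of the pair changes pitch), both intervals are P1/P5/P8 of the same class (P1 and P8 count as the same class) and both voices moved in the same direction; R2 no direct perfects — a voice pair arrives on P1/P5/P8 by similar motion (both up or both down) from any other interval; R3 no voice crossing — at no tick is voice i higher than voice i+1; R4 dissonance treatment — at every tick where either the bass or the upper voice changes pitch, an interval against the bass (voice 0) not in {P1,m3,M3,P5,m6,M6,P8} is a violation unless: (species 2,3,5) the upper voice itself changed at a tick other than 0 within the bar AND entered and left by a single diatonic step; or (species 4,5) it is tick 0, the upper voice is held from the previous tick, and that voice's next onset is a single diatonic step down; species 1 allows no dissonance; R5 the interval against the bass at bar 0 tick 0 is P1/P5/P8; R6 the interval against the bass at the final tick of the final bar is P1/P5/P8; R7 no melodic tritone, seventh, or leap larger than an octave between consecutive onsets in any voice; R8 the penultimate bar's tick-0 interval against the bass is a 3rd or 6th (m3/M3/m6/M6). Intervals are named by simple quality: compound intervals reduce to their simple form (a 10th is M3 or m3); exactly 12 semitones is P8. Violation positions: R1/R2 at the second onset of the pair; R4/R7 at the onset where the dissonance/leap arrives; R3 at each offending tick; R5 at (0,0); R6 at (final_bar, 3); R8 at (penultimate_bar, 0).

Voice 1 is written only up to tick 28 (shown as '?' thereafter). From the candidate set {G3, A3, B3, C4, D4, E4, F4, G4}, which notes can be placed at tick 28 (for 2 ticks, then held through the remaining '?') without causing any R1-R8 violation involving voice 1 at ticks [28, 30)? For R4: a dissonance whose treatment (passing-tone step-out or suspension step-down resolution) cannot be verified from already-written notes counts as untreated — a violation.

G3: violates R2,R7,R8
A3: violates R4,R8
B3: violates R7
C4: violates R4,R8
D4: violates R2,R8
E4: legal
F4: violates R4,R8
G4: violates R2,R8

{E4}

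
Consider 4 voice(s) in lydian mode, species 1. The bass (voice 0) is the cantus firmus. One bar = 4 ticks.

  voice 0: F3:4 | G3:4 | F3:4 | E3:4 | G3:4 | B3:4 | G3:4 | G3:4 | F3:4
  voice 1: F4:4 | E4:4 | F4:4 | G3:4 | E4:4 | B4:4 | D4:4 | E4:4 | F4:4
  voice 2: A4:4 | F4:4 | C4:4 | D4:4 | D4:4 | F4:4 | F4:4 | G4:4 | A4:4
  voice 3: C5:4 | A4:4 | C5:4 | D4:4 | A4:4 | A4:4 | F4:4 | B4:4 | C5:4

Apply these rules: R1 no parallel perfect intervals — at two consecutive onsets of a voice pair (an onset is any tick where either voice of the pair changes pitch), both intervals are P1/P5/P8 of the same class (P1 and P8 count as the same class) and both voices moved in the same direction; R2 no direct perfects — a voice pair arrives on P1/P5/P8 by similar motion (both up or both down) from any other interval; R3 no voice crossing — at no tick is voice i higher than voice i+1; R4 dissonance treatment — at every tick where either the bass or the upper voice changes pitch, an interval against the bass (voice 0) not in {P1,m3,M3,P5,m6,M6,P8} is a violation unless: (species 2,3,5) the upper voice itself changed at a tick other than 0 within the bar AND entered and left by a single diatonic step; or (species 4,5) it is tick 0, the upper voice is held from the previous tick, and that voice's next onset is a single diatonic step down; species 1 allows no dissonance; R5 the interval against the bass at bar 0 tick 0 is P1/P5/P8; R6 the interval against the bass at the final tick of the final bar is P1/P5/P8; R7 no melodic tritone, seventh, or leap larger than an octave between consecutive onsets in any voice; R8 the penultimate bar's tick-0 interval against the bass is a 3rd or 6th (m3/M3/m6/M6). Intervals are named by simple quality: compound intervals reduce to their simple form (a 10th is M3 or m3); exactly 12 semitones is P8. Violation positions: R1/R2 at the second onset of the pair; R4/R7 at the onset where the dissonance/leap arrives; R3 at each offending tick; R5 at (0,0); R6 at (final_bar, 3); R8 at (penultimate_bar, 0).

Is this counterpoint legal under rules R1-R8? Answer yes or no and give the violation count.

No (34 violations)

bar 0: v0=F3 v1=F4 v2=A4 v3=C5 (P5)
bar 1: v0=G3 v1=E4 v2=F4 v3=A4 (M2)
bar 2: v0=F3 v1=F4 v2=C4 v3=C5 (P5)
bar 3: v0=E3 v1=G3 v2=D4 v3=D4 (m7)
bar 4: v0=G3 v1=E4 v2=D4 v3=A4 (M2)
bar 5: v0=B3 v1=B4 v2=F4 v3=A4 (m7)
bar 6: v0=G3 v1=D4 v2=F4 v3=F4 (m7)
bar 7: v0=G3 v1=E4 v2=G4 v3=B4 (M3)
bar 8: v0=F3 v1=F4 v2=A4 v3=C5 (P5)
  R5 @ bar0.0: opens on M3
  R4 @ bar1.0: G3/F4 m7 untreated
  R4 @ bar1.0: G3/A4 M2 untreated
  R2 @ bar2.0: G3/F4 m7 -> F3/C4 P5 similar
  R2 @ bar2.0: E4/A4 P4 -> F4/C5 P5 similar
  R3 @ bar2.0: F4 above C4
  R3 @ bar2.1: F4 above C4
  R3 @ bar2.2: F4 above C4
  R3 @ bar2.3: F4 above C4
  R1 @ bar3.0: F4/C5 P5 -> G3/D4 P5 similar
  R4 @ bar3.0: E3/D4 m7 untreated
  R4 @ bar3.0: E3/D4 m7 untreated
  R7 @ bar3.0: F4->G3 leap 10st
  R7 @ bar3.0: C5->D4 leap 10st
  R3 @ bar4.0: E4 above D4
  R4 @ bar4.0: G3/A4 M2 untreated
  R3 @ bar4.1: E4 above D4
  R3 @ bar4.2: E4 above D4
  R3 @ bar4.3: E4 above D4
  R2 @ bar5.0: G3/E4 M6 -> B3/B4 P8 similar
  R3 @ bar5.0: B4 above F4
  R4 @ bar5.0: B3/F4 TT untreated
  R4 @ bar5.0: B3/A4 m7 untreated
  R3 @ bar5.1: B4 above F4
  R3 @ bar5.2: B4 above F4
  R3 @ bar5.3: B4 above F4
  R2 @ bar6.0: B3/B4 P8 -> G3/D4 P5 similar
  R4 @ bar6.0: G3/F4 m7 untreated
  R4 @ bar6.0: G3/F4 m7 untreated
  R2 @ bar7.0: D4/F4 m3 -> E4/B4 P5 similar
  R7 @ bar7.0: F4->B4 leap 6st
  R8 @ bar7.0: penult P8 not 3rd/6th
  R1 @ bar8.0: E4/B4 P5 -> F4/C5 P5 similar
  R6 @ bar8.3: closes on M3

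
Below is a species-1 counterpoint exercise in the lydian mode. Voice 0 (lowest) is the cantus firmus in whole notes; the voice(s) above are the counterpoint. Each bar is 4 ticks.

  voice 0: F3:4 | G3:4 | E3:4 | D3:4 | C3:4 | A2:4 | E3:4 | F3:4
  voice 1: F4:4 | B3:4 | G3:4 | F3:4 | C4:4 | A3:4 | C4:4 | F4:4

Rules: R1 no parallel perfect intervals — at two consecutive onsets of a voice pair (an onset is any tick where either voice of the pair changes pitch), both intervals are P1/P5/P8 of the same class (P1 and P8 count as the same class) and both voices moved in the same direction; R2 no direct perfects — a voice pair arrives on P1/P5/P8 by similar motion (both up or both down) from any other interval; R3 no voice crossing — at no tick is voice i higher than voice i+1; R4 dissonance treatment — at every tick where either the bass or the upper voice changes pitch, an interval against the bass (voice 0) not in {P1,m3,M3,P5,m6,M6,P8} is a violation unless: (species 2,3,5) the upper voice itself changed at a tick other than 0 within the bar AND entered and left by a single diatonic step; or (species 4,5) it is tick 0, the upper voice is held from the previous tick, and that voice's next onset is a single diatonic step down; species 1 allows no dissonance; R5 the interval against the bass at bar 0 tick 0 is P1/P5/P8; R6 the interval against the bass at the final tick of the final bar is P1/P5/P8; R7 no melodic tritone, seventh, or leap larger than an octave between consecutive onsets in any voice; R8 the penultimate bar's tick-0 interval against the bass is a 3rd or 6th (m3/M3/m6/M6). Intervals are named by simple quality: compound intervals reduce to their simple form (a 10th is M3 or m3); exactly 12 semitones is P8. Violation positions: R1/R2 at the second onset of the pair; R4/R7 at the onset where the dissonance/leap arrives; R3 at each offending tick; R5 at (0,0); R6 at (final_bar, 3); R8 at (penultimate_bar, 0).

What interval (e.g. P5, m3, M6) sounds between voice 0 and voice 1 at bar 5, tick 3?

voice 0=A2 voice 1=A3 -> P8

P8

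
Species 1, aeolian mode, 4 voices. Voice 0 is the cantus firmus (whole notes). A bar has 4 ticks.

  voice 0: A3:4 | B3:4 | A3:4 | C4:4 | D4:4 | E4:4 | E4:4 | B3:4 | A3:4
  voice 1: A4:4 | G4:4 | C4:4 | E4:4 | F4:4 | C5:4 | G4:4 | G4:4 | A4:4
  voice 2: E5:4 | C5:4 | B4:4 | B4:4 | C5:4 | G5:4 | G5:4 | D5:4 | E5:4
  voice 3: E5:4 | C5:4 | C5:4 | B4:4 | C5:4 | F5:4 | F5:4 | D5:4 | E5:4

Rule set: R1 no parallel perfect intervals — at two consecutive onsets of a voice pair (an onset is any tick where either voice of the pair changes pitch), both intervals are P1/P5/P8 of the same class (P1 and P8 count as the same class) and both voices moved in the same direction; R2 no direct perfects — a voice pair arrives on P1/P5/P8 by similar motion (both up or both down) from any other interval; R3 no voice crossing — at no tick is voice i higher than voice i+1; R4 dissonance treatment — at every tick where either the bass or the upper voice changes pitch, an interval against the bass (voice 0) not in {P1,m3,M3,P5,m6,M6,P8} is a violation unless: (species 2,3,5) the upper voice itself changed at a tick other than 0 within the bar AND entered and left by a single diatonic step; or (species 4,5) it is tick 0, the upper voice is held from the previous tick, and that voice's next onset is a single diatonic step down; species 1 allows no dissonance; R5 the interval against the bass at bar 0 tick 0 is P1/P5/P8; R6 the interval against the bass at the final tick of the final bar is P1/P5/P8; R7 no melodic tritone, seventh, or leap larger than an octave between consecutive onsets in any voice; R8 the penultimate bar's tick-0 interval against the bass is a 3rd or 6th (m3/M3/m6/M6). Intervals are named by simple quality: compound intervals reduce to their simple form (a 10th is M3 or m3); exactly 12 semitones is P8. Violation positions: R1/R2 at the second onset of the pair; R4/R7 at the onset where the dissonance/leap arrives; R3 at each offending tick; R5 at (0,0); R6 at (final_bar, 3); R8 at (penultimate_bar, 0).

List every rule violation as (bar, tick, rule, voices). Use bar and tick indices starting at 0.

bar 0: v0=A3 v1=A4 v2=E5 v3=E5 downbeat P5
bar 1: v0=B3 v1=G4 v2=C5 v3=C5 downbeat m2
bar 2: v0=A3 v1=C4 v2=B4 v3=C5 downbeat m3
bar 3: v0=C4 v1=E4 v2=B4 v3=B4 downbeat M7
bar 4: v0=D4 v1=F4 v2=C5 v3=C5 downbeat m7
bar 5: v0=E4 v1=C5 v2=G5 v3=F5 downbeat m2
bar 6: v0=E4 v1=G4 v2=G5 v3=F5 downbeat m2
bar 7: v0=B3 v1=G4 v2=D5 v3=D5 downbeat m3
bar 8: v0=A3 v1=A4 v2=E5 v3=E5 downbeat P5
  -> R1 @ bar 1 tick 0 v(2, 3): E5/E5 P1 -> C5/C5 P1 similar
  -> R4 @ bar 1 tick 0 v(0, 2): B3/C5 m2 untreated
  -> R4 @ bar 1 tick 0 v(0, 3): B3/C5 m2 untreated
  -> R4 @ bar 2 tick 0 v(0, 2): A3/B4 M2 untreated
  -> R4 @ bar 3 tick 0 v(0, 2): C4/B4 M7 untreated
  -> R4 @ bar 3 tick 0 v(0, 3): C4/B4 M7 untreated
  -> R1 @ bar 4 tick 0 v(1, 2): E4/B4 P5 -> F4/C5 P5 similar
  -> R1 @ bar 4 tick 0 v(1, 3): E4/B4 P5 -> F4/C5 P5 similar
  -> R1 @ bar 4 tick 0 v(2, 3): B4/B4 P1 -> C5/C5 P1 similar
  -> R4 @ bar 4 tick 0 v(0, 2): D4/C5 m7 untreated
  -> R4 @ bar 4 tick 0 v(0, 3): D4/C5 m7 untreated
  -> R1 @ bar 5 tick 0 v(1, 2): F4/C5 P5 -> C5/G5 P5 similar
  -> R3 @ bar 5 tick 0 v(2, 3): G5 above F5
  -> R4 @ bar 5 tick 0 v(0, 3): E4/F5 m2 untreated
  -> R3 @ bar 5 tick 1 v(2, 3): G5 above F5
  -> R3 @ bar 5 tick 2 v(2, 3): G5 above F5
  -> R3 @ bar 5 tick 3 v(2, 3): G5 above F5
  -> R3 @ bar 6 tick 0 v(2, 3): G5 above F5
  -> R3 @ bar 6 tick 1 v(2, 3): G5 above F5
  -> R3 @ bar 6 tick 2 v(2, 3): G5 above F5
  -> R3 @ bar 6 tick 3 v(2, 3): G5 above F5
  -> R2 @ bar 7 tick 0 v(2, 3): G5/F5 M2 -> D5/D5 P1 similar
  -> R1 @ bar 8 tick 0 v(1, 2): G4/D5 P5 -> A4/E5 P5 similar
  -> R1 @ bar 8 tick 0 v(1, 3): G4/D5 P5 -> A4/E5 P5 similar
  -> R1 @ bar 8 tick 0 v(2, 3): D5/D5 P1 -> E5/E5 P1 similar

(1, 0, R1, (2, 3))
(1, 0, R4, (0, 2))
(1, 0, R4, (0, 3))
(2, 0, R4, (0, 2))
(3, 0, R4, (0, 2))
(3, 0, R4, (0, 3))
(4, 0, R1, (1, 2))
(4, 0, R1, (1, 3))
(4, 0, R1, (2, 3))
(4, 0, R4, (0, 2))
(4, 0, R4, (0, 3))
(5, 0, R1, (1, 2))
(5, 0, R3, (2, 3))
(5, 0, R4, (0, 3))
(5, 1, R3, (2, 3))
(5, 2, R3, (2, 3))
(5, 3, R3, (2, 3))
(6, 0, R3, (2, 3))
(6, 1, R3, (2, 3))
(6, 2, R3, (2, 3))
(6, 3, R3, (2, 3))
(7, 0, R2, (2, 3))
(8, 0, R1, (1, 2))
(8, 0, R1, (1, 3))
(8, 0, R1, (2, 3))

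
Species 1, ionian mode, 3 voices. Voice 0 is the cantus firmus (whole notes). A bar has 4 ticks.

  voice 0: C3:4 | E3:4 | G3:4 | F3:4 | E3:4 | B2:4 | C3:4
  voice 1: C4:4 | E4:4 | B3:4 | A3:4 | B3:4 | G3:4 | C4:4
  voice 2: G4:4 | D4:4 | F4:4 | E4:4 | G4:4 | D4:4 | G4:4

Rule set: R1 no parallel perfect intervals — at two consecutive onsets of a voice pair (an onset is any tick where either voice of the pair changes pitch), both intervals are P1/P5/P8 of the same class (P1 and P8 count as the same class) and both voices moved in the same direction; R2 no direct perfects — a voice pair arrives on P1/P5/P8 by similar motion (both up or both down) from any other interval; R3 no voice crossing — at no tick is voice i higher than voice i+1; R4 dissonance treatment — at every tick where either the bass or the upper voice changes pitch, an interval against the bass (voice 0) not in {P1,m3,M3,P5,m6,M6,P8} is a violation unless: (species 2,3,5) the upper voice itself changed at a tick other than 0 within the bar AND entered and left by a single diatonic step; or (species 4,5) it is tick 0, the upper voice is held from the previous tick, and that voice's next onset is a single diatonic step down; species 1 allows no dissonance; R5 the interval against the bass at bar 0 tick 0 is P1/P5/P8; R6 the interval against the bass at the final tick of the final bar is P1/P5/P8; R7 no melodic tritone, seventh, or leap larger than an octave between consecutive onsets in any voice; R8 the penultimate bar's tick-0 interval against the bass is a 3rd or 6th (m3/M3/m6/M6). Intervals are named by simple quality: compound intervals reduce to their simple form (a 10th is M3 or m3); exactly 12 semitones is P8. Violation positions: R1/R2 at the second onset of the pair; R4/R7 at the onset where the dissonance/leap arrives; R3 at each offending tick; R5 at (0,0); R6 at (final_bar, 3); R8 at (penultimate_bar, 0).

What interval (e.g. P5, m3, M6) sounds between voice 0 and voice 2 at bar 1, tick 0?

voice 0=E3 voice 2=D4 -> m7

m7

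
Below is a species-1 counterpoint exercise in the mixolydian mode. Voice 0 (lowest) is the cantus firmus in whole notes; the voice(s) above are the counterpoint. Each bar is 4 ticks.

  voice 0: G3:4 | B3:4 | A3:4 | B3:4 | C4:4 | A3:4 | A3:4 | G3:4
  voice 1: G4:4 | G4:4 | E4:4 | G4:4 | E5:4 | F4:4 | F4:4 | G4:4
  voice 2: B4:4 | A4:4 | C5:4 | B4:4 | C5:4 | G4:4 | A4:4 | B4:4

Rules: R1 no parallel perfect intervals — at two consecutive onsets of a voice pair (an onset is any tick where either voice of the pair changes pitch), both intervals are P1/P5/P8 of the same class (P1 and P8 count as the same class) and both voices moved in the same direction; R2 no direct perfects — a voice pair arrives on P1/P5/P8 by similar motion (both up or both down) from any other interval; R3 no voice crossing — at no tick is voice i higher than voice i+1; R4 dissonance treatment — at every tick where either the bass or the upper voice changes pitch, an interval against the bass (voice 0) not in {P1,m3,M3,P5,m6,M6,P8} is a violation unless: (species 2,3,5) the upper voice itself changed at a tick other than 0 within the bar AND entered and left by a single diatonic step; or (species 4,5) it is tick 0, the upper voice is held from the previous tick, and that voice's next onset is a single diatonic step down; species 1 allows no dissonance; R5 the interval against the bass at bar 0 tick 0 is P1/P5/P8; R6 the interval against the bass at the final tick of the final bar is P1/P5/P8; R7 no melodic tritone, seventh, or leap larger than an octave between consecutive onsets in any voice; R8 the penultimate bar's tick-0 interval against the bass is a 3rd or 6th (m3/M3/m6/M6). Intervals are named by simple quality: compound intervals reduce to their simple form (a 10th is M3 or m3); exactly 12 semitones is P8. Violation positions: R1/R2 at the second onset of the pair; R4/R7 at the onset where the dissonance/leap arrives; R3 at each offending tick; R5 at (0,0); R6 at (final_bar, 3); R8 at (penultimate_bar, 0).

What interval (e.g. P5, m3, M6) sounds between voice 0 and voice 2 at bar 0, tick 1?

M3

voice 0=G3 voice 2=B4 -> M3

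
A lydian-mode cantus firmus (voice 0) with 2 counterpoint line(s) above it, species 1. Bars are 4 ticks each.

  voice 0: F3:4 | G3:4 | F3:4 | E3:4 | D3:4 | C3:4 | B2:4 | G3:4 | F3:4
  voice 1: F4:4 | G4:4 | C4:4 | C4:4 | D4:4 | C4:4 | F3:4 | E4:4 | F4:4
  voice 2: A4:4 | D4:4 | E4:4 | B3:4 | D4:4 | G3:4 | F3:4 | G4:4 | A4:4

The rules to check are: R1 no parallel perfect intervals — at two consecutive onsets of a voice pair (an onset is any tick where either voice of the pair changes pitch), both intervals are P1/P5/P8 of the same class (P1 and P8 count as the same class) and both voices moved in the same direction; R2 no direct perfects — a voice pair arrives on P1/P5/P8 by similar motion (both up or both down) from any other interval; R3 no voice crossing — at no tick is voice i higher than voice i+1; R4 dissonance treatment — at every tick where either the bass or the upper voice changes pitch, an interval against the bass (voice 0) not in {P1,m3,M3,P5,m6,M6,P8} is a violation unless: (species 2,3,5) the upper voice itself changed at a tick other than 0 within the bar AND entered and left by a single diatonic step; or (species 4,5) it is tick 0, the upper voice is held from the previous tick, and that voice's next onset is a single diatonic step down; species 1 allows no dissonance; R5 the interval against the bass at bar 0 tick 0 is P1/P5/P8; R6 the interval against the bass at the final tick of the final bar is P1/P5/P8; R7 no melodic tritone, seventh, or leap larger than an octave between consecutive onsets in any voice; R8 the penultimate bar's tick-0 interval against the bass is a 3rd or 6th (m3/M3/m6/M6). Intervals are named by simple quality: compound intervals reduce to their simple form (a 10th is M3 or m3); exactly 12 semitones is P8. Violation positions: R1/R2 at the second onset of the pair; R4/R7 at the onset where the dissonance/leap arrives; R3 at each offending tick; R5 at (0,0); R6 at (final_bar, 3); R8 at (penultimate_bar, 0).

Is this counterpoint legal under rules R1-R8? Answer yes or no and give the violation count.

bar 0: v0=F3 v1=F4 v2=A4 (M3)
bar 1: v0=G3 v1=G4 v2=D4 (P5)
bar 2: v0=F3 v1=C4 v2=E4 (M7)
bar 3: v0=E3 v1=C4 v2=B3 (P5)
bar 4: v0=D3 v1=D4 v2=D4 (P8)
bar 5: v0=C3 v1=C4 v2=G3 (P5)
bar 6: v0=B2 v1=F3 v2=F3 (TT)
bar 7: v0=G3 v1=E4 v2=G4 (P8)
bar 8: v0=F3 v1=F4 v2=A4 (M3)
  R5 @ bar0.0: opens on M3
  R1 @ bar1.0: F3/F4 P8 -> G3/G4 P8 similar
  R3 @ bar1.0: G4 above D4
  R3 @ bar1.1: G4 above D4
  R3 @ bar1.2: G4 above D4
  R3 @ bar1.3: G4 above D4
  R2 @ bar2.0: G3/G4 P8 -> F3/C4 P5 similar
  R4 @ bar2.0: F3/E4 M7 untreated
  R2 @ bar3.0: F3/E4 M7 -> E3/B3 P5 similar
  R3 @ bar3.0: C4 above B3
  R3 @ bar3.1: C4 above B3
  R3 @ bar3.2: C4 above B3
  R3 @ bar3.3: C4 above B3
  R2 @ bar4.0: C4/B3 m2 -> D4/D4 P1 similar
  R1 @ bar5.0: D3/D4 P8 -> C3/C4 P8 similar
  R2 @ bar5.0: D3/D4 P8 -> C3/G3 P5 similar
  R3 @ bar5.0: C4 above G3
  R3 @ bar5.1: C4 above G3
  R3 @ bar5.2: C4 above G3
  R3 @ bar5.3: C4 above G3
  R2 @ bar6.0: C4/G3 P4 -> F3/F3 P1 similar
  R4 @ bar6.0: B2/F3 TT untreated
  R4 @ bar6.0: B2/F3 TT untreated
  R2 @ bar7.0: B2/F3 TT -> G3/G4 P8 similar
  R7 @ bar7.0: F3->E4 leap 11st
  R7 @ bar7.0: F3->G4 leap 14st
  R8 @ bar7.0: penult P8 not 3rd/6th
  R6 @ bar8.3: closes on M3

No (28 violations)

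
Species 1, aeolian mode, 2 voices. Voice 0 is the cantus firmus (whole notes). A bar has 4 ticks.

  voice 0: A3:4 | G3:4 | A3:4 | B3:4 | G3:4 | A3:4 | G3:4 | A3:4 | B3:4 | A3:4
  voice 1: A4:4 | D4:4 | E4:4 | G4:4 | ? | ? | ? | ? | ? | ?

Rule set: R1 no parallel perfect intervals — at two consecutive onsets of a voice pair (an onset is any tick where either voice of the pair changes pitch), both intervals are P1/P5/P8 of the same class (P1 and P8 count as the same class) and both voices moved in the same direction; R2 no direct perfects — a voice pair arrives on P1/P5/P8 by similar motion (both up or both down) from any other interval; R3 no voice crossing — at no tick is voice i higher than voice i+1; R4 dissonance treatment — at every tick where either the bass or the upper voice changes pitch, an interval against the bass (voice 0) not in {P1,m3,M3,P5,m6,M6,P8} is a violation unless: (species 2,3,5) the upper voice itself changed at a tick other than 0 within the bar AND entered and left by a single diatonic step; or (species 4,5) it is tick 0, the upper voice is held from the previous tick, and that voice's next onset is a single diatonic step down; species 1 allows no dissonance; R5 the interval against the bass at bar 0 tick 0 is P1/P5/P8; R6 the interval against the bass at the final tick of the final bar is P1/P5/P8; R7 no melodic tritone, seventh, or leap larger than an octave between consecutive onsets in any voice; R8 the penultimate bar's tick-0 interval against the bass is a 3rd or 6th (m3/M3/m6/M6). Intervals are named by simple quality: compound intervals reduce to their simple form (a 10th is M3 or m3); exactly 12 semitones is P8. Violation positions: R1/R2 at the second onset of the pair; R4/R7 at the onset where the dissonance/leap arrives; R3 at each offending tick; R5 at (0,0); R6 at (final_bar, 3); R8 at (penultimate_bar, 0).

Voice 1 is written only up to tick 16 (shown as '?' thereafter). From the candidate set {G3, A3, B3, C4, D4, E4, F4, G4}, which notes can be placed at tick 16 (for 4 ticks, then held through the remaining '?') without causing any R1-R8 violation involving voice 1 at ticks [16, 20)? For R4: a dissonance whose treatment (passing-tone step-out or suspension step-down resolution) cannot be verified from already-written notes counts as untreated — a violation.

{B3, E4, G4}

G3: violates R2
A3: violates R4,R7
B3: legal
C4: violates R4
D4: violates R2
E4: legal
F4: violates R4
G4: legal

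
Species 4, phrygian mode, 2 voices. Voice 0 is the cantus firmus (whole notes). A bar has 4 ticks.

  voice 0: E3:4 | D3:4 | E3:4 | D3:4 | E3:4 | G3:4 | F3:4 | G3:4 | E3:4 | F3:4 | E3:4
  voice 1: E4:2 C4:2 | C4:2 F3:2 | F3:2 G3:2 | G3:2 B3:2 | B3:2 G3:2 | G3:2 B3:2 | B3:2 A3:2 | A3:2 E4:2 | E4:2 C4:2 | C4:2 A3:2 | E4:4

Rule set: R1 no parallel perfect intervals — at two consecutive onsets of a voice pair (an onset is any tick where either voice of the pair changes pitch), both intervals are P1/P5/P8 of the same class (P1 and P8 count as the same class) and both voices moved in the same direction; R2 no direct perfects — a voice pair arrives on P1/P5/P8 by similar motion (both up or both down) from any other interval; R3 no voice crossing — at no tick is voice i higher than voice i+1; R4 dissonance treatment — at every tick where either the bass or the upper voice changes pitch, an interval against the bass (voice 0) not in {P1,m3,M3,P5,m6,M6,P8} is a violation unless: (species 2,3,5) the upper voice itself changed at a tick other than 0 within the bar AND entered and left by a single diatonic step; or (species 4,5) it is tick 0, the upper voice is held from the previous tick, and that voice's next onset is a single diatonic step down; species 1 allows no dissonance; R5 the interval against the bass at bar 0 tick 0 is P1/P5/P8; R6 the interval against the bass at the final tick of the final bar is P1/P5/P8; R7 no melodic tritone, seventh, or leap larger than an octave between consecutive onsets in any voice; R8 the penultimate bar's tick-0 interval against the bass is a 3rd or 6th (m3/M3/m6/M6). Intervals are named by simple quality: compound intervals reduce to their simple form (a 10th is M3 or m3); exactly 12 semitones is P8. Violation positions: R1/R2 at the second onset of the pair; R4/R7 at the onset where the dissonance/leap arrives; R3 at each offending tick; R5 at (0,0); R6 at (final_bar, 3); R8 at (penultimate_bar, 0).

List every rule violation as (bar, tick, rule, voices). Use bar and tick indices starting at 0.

bar 0: v0=E3 v1=E4 downbeat P8
bar 1: v0=D3 v1=C4 downbeat m7
bar 2: v0=E3 v1=F3 downbeat m2
bar 3: v0=D3 v1=G3 downbeat P4
bar 4: v0=E3 v1=B3 downbeat P5
bar 5: v0=G3 v1=G3 downbeat P1
bar 6: v0=F3 v1=B3 downbeat TT
bar 7: v0=G3 v1=A3 downbeat M2
bar 8: v0=E3 v1=E4 downbeat P8
bar 9: v0=F3 v1=C4 downbeat P5
bar 10: v0=E3 v1=E4 downbeat P8
  -> R4 @ bar 1 tick 0 v(0, 1): D3/C4 m7 untreated
  -> R4 @ bar 2 tick 0 v(0, 1): E3/F3 m2 untreated
  -> R4 @ bar 3 tick 0 v(0, 1): D3/G3 P4 untreated
  -> R4 @ bar 7 tick 0 v(0, 1): G3/A3 M2 untreated
  -> R8 @ bar 9 tick 0 v(0, 1): penult P5 not 3rd/6th

(1, 0, R4, (0, 1))
(2, 0, R4, (0, 1))
(3, 0, R4, (0, 1))
(7, 0, R4, (0, 1))
(9, 0, R8, (0, 1))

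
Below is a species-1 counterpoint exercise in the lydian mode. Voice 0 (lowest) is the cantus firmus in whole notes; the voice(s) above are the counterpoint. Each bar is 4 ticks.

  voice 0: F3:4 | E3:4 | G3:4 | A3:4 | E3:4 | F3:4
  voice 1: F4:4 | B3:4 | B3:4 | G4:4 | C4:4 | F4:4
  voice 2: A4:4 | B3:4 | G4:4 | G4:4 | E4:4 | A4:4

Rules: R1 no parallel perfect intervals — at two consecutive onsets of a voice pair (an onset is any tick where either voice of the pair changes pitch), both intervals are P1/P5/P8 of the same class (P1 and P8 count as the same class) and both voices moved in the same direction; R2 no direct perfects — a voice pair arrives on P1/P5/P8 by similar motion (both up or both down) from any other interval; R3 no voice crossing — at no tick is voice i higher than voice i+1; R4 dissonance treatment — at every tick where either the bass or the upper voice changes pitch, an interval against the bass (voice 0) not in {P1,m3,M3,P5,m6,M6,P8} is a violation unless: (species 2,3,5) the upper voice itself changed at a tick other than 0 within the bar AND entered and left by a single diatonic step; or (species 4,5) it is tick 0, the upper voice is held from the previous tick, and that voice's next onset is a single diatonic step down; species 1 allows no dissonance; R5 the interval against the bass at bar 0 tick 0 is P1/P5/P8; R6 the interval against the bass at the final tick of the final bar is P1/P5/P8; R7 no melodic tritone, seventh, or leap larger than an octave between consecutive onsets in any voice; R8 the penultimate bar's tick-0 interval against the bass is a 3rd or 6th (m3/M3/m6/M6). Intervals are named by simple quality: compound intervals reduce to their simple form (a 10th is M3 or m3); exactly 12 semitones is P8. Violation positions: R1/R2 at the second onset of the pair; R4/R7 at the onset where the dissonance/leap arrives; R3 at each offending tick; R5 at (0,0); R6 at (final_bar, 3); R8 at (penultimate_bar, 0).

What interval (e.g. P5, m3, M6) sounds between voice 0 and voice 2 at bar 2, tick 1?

P8

voice 0=G3 voice 2=G4 -> P8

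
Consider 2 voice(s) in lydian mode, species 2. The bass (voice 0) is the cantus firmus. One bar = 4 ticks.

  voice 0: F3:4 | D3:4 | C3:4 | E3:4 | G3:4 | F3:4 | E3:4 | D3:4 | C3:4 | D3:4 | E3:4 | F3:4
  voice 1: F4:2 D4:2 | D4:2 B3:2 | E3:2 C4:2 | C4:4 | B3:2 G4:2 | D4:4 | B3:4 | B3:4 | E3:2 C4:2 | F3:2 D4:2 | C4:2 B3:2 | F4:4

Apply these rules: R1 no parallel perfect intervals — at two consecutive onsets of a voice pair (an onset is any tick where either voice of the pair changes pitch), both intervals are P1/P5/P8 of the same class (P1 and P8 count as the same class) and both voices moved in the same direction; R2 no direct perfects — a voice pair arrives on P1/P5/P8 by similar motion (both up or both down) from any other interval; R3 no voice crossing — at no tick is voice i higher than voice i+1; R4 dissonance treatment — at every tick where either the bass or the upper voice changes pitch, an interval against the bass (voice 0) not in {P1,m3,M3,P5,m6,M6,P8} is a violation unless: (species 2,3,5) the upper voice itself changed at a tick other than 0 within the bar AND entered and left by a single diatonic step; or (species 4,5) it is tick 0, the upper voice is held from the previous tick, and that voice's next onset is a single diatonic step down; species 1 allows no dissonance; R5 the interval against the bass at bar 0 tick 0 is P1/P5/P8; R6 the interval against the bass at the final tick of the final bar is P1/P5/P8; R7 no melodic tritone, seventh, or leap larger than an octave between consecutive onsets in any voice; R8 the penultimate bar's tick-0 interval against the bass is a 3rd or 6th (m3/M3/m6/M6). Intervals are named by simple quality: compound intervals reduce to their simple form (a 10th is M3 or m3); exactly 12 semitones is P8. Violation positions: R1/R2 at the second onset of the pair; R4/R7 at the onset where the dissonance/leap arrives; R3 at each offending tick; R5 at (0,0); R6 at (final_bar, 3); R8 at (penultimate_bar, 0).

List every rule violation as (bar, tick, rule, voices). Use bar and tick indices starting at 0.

(6, 0, R2, (0, 1))
(11, 0, R2, (0, 1))
(11, 0, R7, (1,))

bar 0: v0=F3 v1=F4 downbeat P8
bar 1: v0=D3 v1=D4 downbeat P8
bar 2: v0=C3 v1=E3 downbeat M3
bar 3: v0=E3 v1=C4 downbeat m6
bar 4: v0=G3 v1=B3 downbeat M3
bar 5: v0=F3 v1=D4 downbeat M6
bar 6: v0=E3 v1=B3 downbeat P5
bar 7: v0=D3 v1=B3 downbeat M6
bar 8: v0=C3 v1=E3 downbeat M3
bar 9: v0=D3 v1=F3 downbeat m3
bar 10: v0=E3 v1=C4 downbeat m6
bar 11: v0=F3 v1=F4 downbeat P8
  -> R2 @ bar 6 tick 0 v(0, 1): F3/D4 M6 -> E3/B3 P5 similar
  -> R2 @ bar 11 tick 0 v(0, 1): E3/B3 P5 -> F3/F4 P8 similar
  -> R7 @ bar 11 tick 0 v(1,): B3->F4 leap 6st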